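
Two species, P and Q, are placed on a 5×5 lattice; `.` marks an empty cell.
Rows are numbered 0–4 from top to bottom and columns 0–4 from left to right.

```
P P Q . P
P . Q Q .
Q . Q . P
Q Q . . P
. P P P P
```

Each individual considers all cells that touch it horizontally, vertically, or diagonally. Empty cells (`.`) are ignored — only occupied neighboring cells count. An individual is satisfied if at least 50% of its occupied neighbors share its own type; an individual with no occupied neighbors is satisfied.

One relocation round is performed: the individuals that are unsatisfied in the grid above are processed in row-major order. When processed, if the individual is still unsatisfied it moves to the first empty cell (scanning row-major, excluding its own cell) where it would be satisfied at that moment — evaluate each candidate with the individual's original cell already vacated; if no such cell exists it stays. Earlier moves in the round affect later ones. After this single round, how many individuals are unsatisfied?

0

Initially unsatisfied (in order): (0,4), (4,1).
  (0,4) → (1,4).
  (4,1) → (0,4).
Resulting grid:
P P Q . P
P . Q Q P
Q . Q . P
Q Q . . P
. . P P P
All satisfied now.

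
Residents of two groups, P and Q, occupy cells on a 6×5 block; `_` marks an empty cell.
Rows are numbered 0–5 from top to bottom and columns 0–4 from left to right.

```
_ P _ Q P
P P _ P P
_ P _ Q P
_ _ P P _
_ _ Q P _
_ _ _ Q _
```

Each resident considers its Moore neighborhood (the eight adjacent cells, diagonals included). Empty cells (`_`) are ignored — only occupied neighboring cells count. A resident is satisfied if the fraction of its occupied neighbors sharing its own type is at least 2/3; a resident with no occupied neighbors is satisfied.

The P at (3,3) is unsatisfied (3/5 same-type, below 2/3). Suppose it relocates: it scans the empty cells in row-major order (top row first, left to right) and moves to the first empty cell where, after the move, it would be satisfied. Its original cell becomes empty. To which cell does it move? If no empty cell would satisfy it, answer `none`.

(0,0)

Vacating (3,3). Empty cells in order:
  (0,0): 3/3 same-type → satisfied — stop here.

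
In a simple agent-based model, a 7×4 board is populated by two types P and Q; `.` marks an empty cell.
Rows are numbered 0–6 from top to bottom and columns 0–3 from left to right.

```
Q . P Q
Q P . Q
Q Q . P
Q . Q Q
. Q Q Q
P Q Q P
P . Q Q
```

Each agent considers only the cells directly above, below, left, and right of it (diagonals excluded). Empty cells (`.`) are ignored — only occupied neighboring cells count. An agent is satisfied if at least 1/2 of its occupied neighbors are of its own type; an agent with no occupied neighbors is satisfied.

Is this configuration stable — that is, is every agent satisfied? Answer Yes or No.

(0,0)Q 1/1 ✓
(0,2)P 0/1 ✗
(0,3)Q 1/2 ✓
(1,0)Q 2/3 ✓
(1,1)P 0/2 ✗
(1,3)Q 1/2 ✓
(2,0)Q 3/3 ✓
(2,1)Q 1/2 ✓
(2,3)P 0/2 ✗
(3,0)Q 1/1 ✓
(3,2)Q 2/2 ✓
(3,3)Q 2/3 ✓
(4,1)Q 2/2 ✓
(4,2)Q 4/4 ✓
(4,3)Q 2/3 ✓
(5,0)P 1/2 ✓
(5,1)Q 2/3 ✓
(5,2)Q 3/4 ✓
(5,3)P 0/3 ✗
(6,0)P 1/1 ✓
(6,2)Q 2/2 ✓
(6,3)Q 1/2 ✓
For instance (0,2) has only 0/1 same-type neighbors, below 1/2.

No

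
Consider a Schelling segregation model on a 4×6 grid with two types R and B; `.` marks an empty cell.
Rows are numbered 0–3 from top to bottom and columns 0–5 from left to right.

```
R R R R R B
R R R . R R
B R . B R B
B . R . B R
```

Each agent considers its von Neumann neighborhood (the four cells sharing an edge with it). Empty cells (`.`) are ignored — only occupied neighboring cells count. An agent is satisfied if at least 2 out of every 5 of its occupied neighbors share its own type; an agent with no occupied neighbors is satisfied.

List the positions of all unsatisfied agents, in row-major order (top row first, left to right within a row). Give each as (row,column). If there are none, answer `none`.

(0,5), (1,5), (2,0), (2,3), (2,4), (2,5), (3,4), (3,5)

Row 0: (0,0)R 2/2 ok · (0,1)R 3/3 ok · (0,2)R 3/3 ok · (0,3)R 2/2 ok · (0,4)R 2/3 ok · (0,5)B 0/2 unhappy
Row 1: (1,0)R 2/3 ok · (1,1)R 4/4 ok · (1,2)R 2/2 ok · (1,4)R 3/3 ok · (1,5)R 1/3 unhappy
Row 2: (2,0)B 1/3 unhappy · (2,1)R 1/2 ok · (2,3)B 0/1 unhappy · (2,4)R 1/4 unhappy · (2,5)B 0/3 unhappy
Row 3: (3,0)B 1/1 ok · (3,2)R 0/0 ok · (3,4)B 0/2 unhappy · (3,5)R 0/2 unhappy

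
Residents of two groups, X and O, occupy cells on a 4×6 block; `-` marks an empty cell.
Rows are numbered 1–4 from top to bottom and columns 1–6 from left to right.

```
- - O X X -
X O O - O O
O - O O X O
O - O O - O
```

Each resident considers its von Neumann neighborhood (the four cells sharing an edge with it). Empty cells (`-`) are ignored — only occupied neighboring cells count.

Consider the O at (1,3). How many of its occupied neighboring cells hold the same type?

Occupied neighbors of (1,3): (2,3)=O, (1,4)=X.
Same type (O): 1 of 2.

1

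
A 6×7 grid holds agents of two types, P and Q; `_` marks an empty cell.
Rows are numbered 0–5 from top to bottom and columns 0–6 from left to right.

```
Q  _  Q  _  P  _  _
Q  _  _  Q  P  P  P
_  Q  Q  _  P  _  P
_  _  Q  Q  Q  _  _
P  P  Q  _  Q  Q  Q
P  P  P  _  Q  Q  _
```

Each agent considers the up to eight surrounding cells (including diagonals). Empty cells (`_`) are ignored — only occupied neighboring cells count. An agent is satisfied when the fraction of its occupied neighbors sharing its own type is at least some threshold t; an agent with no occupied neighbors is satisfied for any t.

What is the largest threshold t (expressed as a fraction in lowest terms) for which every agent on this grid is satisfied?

Row 0: (0,0)Q 1/1 · (0,2)Q 1/1 · (0,4)P 2/3
Row 1: (1,0)Q 2/2 · (1,3)Q 2/5 · (1,4)P 3/4 · (1,5)P 5/5 · (1,6)P 2/2
Row 2: (2,1)Q 3/3 · (2,2)Q 4/4 · (2,4)P 2/5 · (2,6)P 2/2
Row 3: (3,2)Q 4/5 · (3,3)Q 5/6 · (3,4)Q 3/4
Row 4: (4,0)P 3/3 · (4,1)P 4/6 · (4,2)Q 2/5 · (4,4)Q 5/5 · (4,5)Q 5/5 · (4,6)Q 2/2
Row 5: (5,0)P 3/3 · (5,1)P 4/5 · (5,2)P 2/3 · (5,4)Q 3/3 · (5,5)Q 4/4
The smallest same-type fraction is 2/5 at (1,3), which reduces to 2/5. Any threshold above that leaves this agent unsatisfied.

2/5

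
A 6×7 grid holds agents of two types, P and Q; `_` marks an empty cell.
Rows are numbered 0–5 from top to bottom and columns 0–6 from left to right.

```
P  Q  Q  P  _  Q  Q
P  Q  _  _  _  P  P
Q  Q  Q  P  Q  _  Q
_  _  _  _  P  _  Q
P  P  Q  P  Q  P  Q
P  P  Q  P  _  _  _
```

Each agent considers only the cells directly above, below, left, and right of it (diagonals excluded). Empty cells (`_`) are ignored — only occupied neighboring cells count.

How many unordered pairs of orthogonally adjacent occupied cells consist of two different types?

Scan each occupied cell's neighbors to the right and below so each pair is counted once.
Row 0: P(0,0)–Q(0,1)≠ P(0,0)–P(1,0)= Q(0,1)–Q(0,2)= Q(0,1)–Q(1,1)= Q(0,2)–P(0,3)≠ Q(0,5)–Q(0,6)= Q(0,5)–P(1,5)≠ Q(0,6)–P(1,6)≠  → 4/8 unlike.
Row 1: P(1,0)–Q(1,1)≠ P(1,0)–Q(2,0)≠ Q(1,1)–Q(2,1)= P(1,5)–P(1,6)= P(1,6)–Q(2,6)≠  → 3/5 unlike.
Row 2: Q(2,0)–Q(2,1)= Q(2,1)–Q(2,2)= Q(2,2)–P(2,3)≠ P(2,3)–Q(2,4)≠ Q(2,4)–P(3,4)≠ Q(2,6)–Q(3,6)=  → 3/6 unlike.
Row 3: P(3,4)–Q(4,4)≠ Q(3,6)–Q(4,6)=  → 1/2 unlike.
Row 4: P(4,0)–P(4,1)= P(4,0)–P(5,0)= P(4,1)–Q(4,2)≠ P(4,1)–P(5,1)= Q(4,2)–P(4,3)≠ Q(4,2)–Q(5,2)= P(4,3)–Q(4,4)≠ P(4,3)–P(5,3)= Q(4,4)–P(4,5)≠ P(4,5)–Q(4,6)≠  → 5/10 unlike.
Row 5: P(5,0)–P(5,1)= P(5,1)–Q(5,2)≠ Q(5,2)–P(5,3)≠  → 2/3 unlike.
Total adjacent occupied pairs: 34; unlike-type pairs: 18.

18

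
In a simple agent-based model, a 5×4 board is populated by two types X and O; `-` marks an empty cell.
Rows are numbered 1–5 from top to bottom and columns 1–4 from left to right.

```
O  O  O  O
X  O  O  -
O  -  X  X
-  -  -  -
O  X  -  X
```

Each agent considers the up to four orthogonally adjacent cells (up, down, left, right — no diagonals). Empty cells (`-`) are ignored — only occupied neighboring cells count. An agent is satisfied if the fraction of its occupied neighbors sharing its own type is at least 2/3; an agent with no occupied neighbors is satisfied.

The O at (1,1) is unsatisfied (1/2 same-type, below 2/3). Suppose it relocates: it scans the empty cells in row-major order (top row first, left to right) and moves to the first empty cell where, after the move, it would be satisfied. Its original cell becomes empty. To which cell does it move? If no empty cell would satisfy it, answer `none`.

Vacating (1,1). Empty cells in order:
  (2,4): 2/3 same-type → satisfied — stop here.

(2,4)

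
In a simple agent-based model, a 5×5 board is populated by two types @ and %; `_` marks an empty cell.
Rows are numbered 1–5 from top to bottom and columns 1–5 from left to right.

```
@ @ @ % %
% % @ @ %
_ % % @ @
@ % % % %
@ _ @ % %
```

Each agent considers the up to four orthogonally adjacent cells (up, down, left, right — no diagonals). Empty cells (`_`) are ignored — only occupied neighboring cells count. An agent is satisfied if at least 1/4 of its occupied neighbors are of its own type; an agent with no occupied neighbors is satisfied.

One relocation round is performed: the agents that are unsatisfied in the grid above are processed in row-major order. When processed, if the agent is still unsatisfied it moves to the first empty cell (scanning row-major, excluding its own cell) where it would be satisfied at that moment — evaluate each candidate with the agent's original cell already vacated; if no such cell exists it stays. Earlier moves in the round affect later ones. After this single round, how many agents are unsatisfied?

0

Initially unsatisfied (in order): (5,3).
  (5,3) → (3,1).
Resulting grid:
@ @ @ % %
% % @ @ %
@ % % @ @
@ % % % %
@ _ _ % %
All satisfied now.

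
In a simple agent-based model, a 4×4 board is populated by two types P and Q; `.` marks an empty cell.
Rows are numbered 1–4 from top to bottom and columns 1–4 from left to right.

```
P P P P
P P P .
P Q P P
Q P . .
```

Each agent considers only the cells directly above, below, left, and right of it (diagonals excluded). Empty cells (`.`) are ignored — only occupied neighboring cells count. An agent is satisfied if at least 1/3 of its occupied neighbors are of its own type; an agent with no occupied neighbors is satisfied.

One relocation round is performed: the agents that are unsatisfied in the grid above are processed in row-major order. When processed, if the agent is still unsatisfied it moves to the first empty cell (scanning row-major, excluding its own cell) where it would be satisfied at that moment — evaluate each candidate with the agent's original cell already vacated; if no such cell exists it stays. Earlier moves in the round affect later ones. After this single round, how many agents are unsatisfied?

Initially unsatisfied (in order): (3,2), (4,1), (4,2).
  (3,2): no empty cell satisfies it; stays.
  (4,1): no empty cell satisfies it; stays.
  (4,2) → (2,4).
Resulting grid:
P P P P
P P P P
P Q P P
Q . . .
Unsatisfied now: (3,2), (4,1).

2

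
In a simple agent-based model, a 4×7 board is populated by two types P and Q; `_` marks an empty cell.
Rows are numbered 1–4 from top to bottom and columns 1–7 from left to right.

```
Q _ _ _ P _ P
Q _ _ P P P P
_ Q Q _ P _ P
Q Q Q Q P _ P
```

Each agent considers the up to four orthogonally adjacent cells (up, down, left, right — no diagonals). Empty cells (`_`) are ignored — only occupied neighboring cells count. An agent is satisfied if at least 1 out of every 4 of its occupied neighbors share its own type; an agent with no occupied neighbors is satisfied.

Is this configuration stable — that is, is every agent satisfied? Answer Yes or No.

Yes

Row 1: (1,1)Q 1/1 ok · (1,5)P 1/1 ok · (1,7)P 1/1 ok
Row 2: (2,1)Q 1/1 ok · (2,4)P 1/1 ok · (2,5)P 4/4 ok · (2,6)P 2/2 ok · (2,7)P 3/3 ok
Row 3: (3,2)Q 2/2 ok · (3,3)Q 2/2 ok · (3,5)P 2/2 ok · (3,7)P 2/2 ok
Row 4: (4,1)Q 1/1 ok · (4,2)Q 3/3 ok · (4,3)Q 3/3 ok · (4,4)Q 1/2 ok · (4,5)P 1/2 ok · (4,7)P 1/1 ok
All meet the threshold, so the configuration is stable.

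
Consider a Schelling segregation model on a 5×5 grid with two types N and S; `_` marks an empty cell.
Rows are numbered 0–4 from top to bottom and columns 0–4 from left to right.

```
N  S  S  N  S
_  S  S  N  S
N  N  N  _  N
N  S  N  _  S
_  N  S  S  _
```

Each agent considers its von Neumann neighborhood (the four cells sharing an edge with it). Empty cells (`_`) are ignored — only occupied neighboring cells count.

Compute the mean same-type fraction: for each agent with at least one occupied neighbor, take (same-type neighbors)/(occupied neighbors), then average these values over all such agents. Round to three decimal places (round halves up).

(0,0)N 0/1
(0,1)S 2/3
(0,2)S 2/3
(0,3)N 1/3
(0,4)S 1/2
(1,1)S 2/3
(1,2)S 2/4
(1,3)N 1/3
(1,4)S 1/3
(2,0)N 2/2
(2,1)N 2/4
(2,2)N 2/3
(2,4)N 0/2
(3,0)N 1/2
(3,1)S 0/4
(3,2)N 1/3
(3,4)S 0/1
(4,1)N 0/2
(4,2)S 1/3
(4,3)S 1/1
Sum over 20 agents: 0/1 + 2/3 + 2/3 + 1/3 + 1/2 + 2/3 + 2/4 + 1/3 + 1/3 + 2/2 + 2/4 + 2/3 + 0/2 + 1/2 + 0/4 + 1/3 + 0/1 + 0/2 + 1/3 + 1/1 = 25/3; mean = 25/3 ÷ 20 = 5/12 = 0.416666… → 0.417.

0.417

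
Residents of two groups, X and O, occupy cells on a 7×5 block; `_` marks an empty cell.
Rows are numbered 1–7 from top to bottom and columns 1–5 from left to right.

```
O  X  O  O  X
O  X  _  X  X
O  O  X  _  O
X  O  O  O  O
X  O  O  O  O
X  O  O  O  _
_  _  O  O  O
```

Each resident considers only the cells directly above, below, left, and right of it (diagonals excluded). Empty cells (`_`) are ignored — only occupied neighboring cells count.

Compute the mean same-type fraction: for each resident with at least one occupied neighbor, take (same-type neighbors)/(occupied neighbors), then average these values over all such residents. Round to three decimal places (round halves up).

(1,1)O 1/2
(1,2)X 1/3
(1,3)O 1/2
(1,4)O 1/3
(1,5)X 1/2
(2,1)O 2/3
(2,2)X 1/3
(2,4)X 1/2
(2,5)X 2/3
(3,1)O 2/3
(3,2)O 2/4
(3,3)X 0/2
(3,5)O 1/2
(4,1)X 1/3
(4,2)O 3/4
(4,3)O 3/4
(4,4)O 3/3
(4,5)O 3/3
(5,1)X 2/3
(5,2)O 3/4
(5,3)O 4/4
(5,4)O 4/4
(5,5)O 2/2
(6,1)X 1/2
(6,2)O 2/3
(6,3)O 4/4
(6,4)O 3/3
(7,3)O 2/2
(7,4)O 3/3
(7,5)O 1/1
Sum over 30 residents: 1/2 + 1/3 + 1/2 + 1/3 + 1/2 + 2/3 + 1/3 + 1/2 + 2/3 + 2/3 + 2/4 + 0/2 + 1/2 + 1/3 + 3/4 + 3/4 + 3/3 + 3/3 + 2/3 + 3/4 + 4/4 + 4/4 + 2/2 + 1/2 + 2/3 + 4/4 + 3/3 + 2/2 + 3/3 + 1/1 = 245/12; mean = 245/12 ÷ 30 = 49/72 = 0.680555… → 0.681.

0.681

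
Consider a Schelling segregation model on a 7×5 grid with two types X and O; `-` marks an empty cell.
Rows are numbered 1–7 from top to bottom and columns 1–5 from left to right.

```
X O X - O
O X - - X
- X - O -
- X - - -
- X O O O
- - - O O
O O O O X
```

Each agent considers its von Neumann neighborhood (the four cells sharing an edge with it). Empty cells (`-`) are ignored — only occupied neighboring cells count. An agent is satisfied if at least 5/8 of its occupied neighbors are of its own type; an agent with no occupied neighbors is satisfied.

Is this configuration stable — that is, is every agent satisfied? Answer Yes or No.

(1,1)X 0/2 not
(1,2)O 0/3 not
(1,3)X 0/1 not
(1,5)O 0/1 not
(2,1)O 0/2 not
(2,2)X 1/3 not
(2,5)X 0/1 not
(3,2)X 2/2 satisfied
(3,4)O 0/0 satisfied
(4,2)X 2/2 satisfied
(5,2)X 1/2 not
(5,3)O 1/2 not
(5,4)O 3/3 satisfied
(5,5)O 2/2 satisfied
(6,4)O 3/3 satisfied
(6,5)O 2/3 satisfied
(7,1)O 1/1 satisfied
(7,2)O 2/2 satisfied
(7,3)O 2/2 satisfied
(7,4)O 2/3 satisfied
(7,5)X 0/2 not
For instance (1,1) has only 0/2 same-type neighbors, below 5/8.

No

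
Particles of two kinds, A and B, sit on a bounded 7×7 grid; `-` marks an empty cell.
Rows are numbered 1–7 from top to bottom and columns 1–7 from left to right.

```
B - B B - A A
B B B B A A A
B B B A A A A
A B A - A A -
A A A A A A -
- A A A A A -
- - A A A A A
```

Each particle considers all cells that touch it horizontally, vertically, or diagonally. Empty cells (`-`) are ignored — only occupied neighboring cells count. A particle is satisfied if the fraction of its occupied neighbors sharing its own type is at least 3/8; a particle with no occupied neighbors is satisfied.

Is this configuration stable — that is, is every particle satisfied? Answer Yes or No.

Row 1: (1,1)B 2/2 satisfied · (1,3)B 4/4 satisfied · (1,4)B 3/4 satisfied · (1,6)A 4/4 satisfied · (1,7)A 3/3 satisfied
Row 2: (2,1)B 4/4 satisfied · (2,2)B 7/7 satisfied · (2,3)B 6/7 satisfied · (2,4)B 4/7 satisfied · (2,5)A 5/7 satisfied · (2,6)A 7/7 satisfied · (2,7)A 5/5 satisfied
Row 3: (3,1)B 4/5 satisfied · (3,2)B 6/8 satisfied · (3,3)B 5/7 satisfied · (3,4)A 4/7 satisfied · (3,5)A 6/7 satisfied · (3,6)A 7/7 satisfied · (3,7)A 4/4 satisfied
Row 4: (4,1)A 2/5 satisfied · (4,2)B 3/8 satisfied · (4,3)A 4/7 satisfied · (4,5)A 7/7 satisfied · (4,6)A 6/6 satisfied
Row 5: (5,1)A 3/4 satisfied · (5,2)A 6/7 satisfied · (5,3)A 6/7 satisfied · (5,4)A 7/7 satisfied · (5,5)A 7/7 satisfied · (5,6)A 5/5 satisfied
Row 6: (6,2)A 5/5 satisfied · (6,3)A 7/7 satisfied · (6,4)A 8/8 satisfied · (6,5)A 8/8 satisfied · (6,6)A 6/6 satisfied
Row 7: (7,3)A 4/4 satisfied · (7,4)A 5/5 satisfied · (7,5)A 5/5 satisfied · (7,6)A 4/4 satisfied · (7,7)A 2/2 satisfied
All meet the threshold, so the configuration is stable.

Yes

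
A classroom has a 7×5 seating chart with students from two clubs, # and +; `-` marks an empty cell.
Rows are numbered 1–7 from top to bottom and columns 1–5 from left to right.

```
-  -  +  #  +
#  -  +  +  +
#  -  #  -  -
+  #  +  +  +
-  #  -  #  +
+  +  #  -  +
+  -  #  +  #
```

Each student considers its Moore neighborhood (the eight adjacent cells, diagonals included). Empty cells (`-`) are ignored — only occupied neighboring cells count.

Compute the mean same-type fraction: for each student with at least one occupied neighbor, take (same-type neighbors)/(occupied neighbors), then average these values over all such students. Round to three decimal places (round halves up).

0.484

(1,3)+ 2/3
(1,4)# 0/5
(1,5)+ 2/3
(2,1)# 1/1
(2,3)+ 2/4
(2,4)+ 4/6
(2,5)+ 2/3
(3,1)# 2/3
(3,3)# 1/5
(4,1)+ 0/3
(4,2)# 3/5
(4,3)+ 1/5
(4,4)+ 3/5
(4,5)+ 2/3
(5,2)# 2/6
(5,4)# 1/6
(5,5)+ 3/4
(6,1)+ 2/3
(6,2)+ 2/5
(6,3)# 3/5
(6,5)+ 2/4
(7,1)+ 2/2
(7,3)# 1/3
(7,4)+ 1/4
(7,5)# 0/2
Sum over 25 students: 2/3 + 0/5 + 2/3 + 1/1 + 2/4 + 4/6 + 2/3 + 2/3 + 1/5 + 0/3 + 3/5 + 1/5 + 3/5 + 2/3 + 2/6 + 1/6 + 3/4 + 2/3 + 2/5 + 3/5 + 2/4 + 2/2 + 1/3 + 1/4 + 0/2 = 121/10; mean = 121/10 ÷ 25 = 121/250 = 0.484 → 0.484.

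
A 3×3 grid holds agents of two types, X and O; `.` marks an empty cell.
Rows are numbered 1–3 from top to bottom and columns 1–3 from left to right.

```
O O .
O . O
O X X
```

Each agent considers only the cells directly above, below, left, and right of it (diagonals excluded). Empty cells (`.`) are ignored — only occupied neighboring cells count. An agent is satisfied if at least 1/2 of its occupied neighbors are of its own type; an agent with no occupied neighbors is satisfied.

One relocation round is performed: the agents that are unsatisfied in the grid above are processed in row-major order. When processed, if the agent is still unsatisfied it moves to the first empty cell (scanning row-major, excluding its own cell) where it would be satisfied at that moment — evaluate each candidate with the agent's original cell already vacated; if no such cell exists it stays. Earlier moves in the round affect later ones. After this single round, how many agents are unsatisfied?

Initially unsatisfied (in order): (2,3).
  (2,3) → (1,3).
Resulting grid:
O O O
O . .
O X X
All satisfied now.

0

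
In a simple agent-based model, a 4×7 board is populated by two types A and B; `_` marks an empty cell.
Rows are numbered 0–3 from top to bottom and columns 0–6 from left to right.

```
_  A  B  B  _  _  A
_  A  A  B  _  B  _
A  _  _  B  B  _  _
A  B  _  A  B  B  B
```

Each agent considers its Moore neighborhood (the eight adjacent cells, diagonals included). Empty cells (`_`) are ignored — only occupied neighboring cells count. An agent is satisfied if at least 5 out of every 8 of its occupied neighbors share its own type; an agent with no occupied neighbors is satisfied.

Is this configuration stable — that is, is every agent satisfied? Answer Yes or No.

Row 0: (0,1)A 2/3 ok · (0,2)B 2/5 unhappy · (0,3)B 2/3 ok · (0,6)A 0/1 unhappy
Row 1: (1,1)A 3/4 ok · (1,2)A 2/6 unhappy · (1,3)B 4/5 ok · (1,5)B 1/2 unhappy
Row 2: (2,0)A 2/3 ok · (2,3)B 3/5 unhappy · (2,4)B 5/6 ok
Row 3: (3,0)A 1/2 unhappy · (3,1)B 0/2 unhappy · (3,3)A 0/3 unhappy · (3,4)B 3/4 ok · (3,5)B 3/3 ok · (3,6)B 1/1 ok
For instance (0,2) has only 2/5 same-type neighbors, below 5/8.

No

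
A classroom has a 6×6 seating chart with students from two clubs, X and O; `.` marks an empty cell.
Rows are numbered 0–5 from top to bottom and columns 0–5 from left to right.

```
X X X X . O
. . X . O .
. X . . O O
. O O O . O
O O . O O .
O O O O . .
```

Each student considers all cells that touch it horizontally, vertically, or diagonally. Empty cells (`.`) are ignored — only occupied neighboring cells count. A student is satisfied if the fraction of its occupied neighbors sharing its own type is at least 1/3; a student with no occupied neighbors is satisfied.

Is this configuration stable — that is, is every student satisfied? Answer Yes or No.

Yes

(0,0)X 1/1 ok
(0,1)X 3/3 ok
(0,2)X 3/3 ok
(0,3)X 2/3 ok
(0,5)O 1/1 ok
(1,2)X 4/4 ok
(1,4)O 3/4 ok
(2,1)X 1/3 ok
(2,4)O 4/4 ok
(2,5)O 3/3 ok
(3,1)O 3/4 ok
(3,2)O 4/5 ok
(3,3)O 4/4 ok
(3,5)O 3/3 ok
(4,0)O 4/4 ok
(4,1)O 6/6 ok
(4,3)O 5/5 ok
(4,4)O 4/4 ok
(5,0)O 3/3 ok
(5,1)O 4/4 ok
(5,2)O 4/4 ok
(5,3)O 3/3 ok
All meet the threshold, so the configuration is stable.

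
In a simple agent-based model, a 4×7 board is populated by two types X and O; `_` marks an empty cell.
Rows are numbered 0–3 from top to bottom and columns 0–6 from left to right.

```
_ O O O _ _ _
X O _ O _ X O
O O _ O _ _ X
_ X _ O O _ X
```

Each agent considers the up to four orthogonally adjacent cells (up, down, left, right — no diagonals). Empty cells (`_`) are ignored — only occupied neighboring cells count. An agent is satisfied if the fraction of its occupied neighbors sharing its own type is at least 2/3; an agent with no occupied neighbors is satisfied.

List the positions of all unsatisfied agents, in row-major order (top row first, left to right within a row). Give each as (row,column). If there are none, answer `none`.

(1,0), (1,5), (1,6), (2,0), (2,6), (3,1)

Row 0: (0,1)O 2/2 ✓ · (0,2)O 2/2 ✓ · (0,3)O 2/2 ✓
Row 1: (1,0)X 0/2 ✗ · (1,1)O 2/3 ✓ · (1,3)O 2/2 ✓ · (1,5)X 0/1 ✗ · (1,6)O 0/2 ✗
Row 2: (2,0)O 1/2 ✗ · (2,1)O 2/3 ✓ · (2,3)O 2/2 ✓ · (2,6)X 1/2 ✗
Row 3: (3,1)X 0/1 ✗ · (3,3)O 2/2 ✓ · (3,4)O 1/1 ✓ · (3,6)X 1/1 ✓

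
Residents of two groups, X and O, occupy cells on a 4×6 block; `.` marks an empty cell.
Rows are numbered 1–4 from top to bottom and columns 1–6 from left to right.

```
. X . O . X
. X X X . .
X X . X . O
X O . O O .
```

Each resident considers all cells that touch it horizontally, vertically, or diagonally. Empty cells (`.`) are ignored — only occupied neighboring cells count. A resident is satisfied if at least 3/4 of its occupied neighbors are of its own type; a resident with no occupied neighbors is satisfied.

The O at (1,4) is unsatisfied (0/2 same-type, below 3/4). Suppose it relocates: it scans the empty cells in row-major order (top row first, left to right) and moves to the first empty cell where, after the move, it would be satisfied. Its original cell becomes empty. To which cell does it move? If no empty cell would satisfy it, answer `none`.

Vacating (1,4). Empty cells in order:
  (1,1): 0/2 same-type → still unsatisfied.
  (1,3): 0/4 same-type → still unsatisfied.
  (1,5): 0/2 same-type → still unsatisfied.
  (2,1): 0/4 same-type → still unsatisfied.
  (2,5): 1/4 same-type → still unsatisfied.
  (2,6): 1/2 same-type → still unsatisfied.
  (3,3): 2/7 same-type → still unsatisfied.
  (3,5): 3/5 same-type → still unsatisfied.
  (4,3): 2/4 same-type → still unsatisfied.
  (4,6): 2/2 same-type → satisfied — stop here.

(4,6)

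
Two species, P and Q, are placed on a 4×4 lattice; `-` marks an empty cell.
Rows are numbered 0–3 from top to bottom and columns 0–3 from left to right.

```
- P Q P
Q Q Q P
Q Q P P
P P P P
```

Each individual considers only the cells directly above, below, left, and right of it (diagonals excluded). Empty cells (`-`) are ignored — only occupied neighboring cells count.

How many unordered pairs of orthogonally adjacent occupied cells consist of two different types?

Scan each occupied cell's neighbors to the right and below so each pair is counted once.
From row 0: 3 unlike of 5 pairs (running 3/5).
From row 1: 2 unlike of 7 pairs (running 5/12).
From row 2: 3 unlike of 7 pairs (running 8/19).
From row 3: 0 unlike of 3 pairs (running 8/22).
Total adjacent occupied pairs: 22; unlike-type pairs: 8.

8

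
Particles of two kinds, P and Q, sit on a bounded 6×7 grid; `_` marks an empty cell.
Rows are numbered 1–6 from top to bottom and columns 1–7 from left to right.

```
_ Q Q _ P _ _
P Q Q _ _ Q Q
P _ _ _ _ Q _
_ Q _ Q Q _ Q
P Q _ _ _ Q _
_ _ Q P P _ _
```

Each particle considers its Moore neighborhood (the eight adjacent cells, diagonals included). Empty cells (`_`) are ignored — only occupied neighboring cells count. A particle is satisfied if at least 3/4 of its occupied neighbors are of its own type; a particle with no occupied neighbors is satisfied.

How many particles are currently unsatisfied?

12

Row 1: (1,2)Q 3/4 ok · (1,3)Q 3/3 ok · (1,5)P 0/1 unhappy
Row 2: (2,1)P 1/3 unhappy · (2,2)Q 3/5 unhappy · (2,3)Q 3/3 ok · (2,6)Q 2/3 unhappy · (2,7)Q 2/2 ok
Row 3: (3,1)P 1/3 unhappy · (3,6)Q 4/4 ok
Row 4: (4,2)Q 1/3 unhappy · (4,4)Q 1/1 ok · (4,5)Q 3/3 ok · (4,7)Q 2/2 ok
Row 5: (5,1)P 0/2 unhappy · (5,2)Q 2/3 unhappy · (5,6)Q 2/3 unhappy
Row 6: (6,3)Q 1/2 unhappy · (6,4)P 1/2 unhappy · (6,5)P 1/2 unhappy
Unsatisfied: (1,5), (2,1), (2,2), (2,6), (3,1), (4,2), (5,1), (5,2), (5,6), (6,3), (6,4), (6,5) — 12 in total.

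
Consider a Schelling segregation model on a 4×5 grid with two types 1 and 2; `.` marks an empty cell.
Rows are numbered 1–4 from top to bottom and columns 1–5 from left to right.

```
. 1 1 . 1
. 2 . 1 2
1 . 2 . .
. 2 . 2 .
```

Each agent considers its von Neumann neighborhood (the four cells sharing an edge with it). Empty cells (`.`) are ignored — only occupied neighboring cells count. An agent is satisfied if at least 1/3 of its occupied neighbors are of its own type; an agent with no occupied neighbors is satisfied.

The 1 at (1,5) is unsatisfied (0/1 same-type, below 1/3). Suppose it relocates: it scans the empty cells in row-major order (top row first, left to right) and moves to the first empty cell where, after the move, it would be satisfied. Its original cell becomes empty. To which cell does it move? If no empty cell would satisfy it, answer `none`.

(1,1)

Vacating (1,5). Empty cells in order:
  (1,1): 1/1 same-type → satisfied — stop here.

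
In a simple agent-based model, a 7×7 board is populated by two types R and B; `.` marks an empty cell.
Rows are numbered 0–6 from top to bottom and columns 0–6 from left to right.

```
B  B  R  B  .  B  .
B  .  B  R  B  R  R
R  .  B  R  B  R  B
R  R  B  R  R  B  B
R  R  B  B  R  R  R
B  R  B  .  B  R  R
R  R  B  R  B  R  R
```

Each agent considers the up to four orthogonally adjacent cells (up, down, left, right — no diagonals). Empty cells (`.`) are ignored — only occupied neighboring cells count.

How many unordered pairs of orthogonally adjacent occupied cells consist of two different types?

Scan each occupied cell's neighbors to the right and below so each pair is counted once.
From row 0: 5 unlike of 7 pairs (running 5/7).
From row 1: 5 unlike of 10 pairs (running 10/17).
From row 2: 6 unlike of 10 pairs (running 16/27).
From row 3: 6 unlike of 13 pairs (running 22/40).
From row 4: 4 unlike of 12 pairs (running 26/52).
From row 5: 4 unlike of 10 pairs (running 30/62).
From row 6: 4 unlike of 6 pairs (running 34/68).
Total adjacent occupied pairs: 68; unlike-type pairs: 34.

34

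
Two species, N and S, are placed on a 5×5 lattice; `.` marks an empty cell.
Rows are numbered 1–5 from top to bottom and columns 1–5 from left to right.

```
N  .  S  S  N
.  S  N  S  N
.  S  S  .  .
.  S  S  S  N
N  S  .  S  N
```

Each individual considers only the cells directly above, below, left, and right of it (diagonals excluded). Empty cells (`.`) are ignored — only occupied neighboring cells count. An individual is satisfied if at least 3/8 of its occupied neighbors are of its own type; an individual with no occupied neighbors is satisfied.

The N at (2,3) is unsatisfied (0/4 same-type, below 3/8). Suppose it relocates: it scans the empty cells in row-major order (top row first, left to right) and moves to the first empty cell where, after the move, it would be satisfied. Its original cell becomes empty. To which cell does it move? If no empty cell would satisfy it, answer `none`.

(2,1)

Vacating (2,3). Empty cells in order:
  (1,2): 1/3 same-type → still unsatisfied.
  (2,1): 1/2 same-type → satisfied — stop here.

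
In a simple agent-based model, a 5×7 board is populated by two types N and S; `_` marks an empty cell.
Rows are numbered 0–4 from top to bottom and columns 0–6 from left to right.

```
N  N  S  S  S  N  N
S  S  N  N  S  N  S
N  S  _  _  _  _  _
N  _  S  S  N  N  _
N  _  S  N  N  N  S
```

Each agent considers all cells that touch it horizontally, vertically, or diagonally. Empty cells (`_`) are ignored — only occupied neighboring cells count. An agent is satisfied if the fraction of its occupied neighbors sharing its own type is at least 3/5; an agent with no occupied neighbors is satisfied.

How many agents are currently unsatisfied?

17

(0,0)N 1/3 not
(0,1)N 2/5 not
(0,2)S 2/5 not
(0,3)S 3/5 satisfied
(0,4)S 2/5 not
(0,5)N 2/5 not
(0,6)N 2/3 satisfied
(1,0)S 2/5 not
(1,1)S 3/7 not
(1,2)N 2/6 not
(1,3)N 1/5 not
(1,4)S 2/5 not
(1,5)N 2/5 not
(1,6)S 0/3 not
(2,0)N 1/4 not
(2,1)S 3/6 not
(3,0)N 2/3 satisfied
(3,2)S 3/4 satisfied
(3,3)S 2/5 not
(3,4)N 4/5 satisfied
(3,5)N 3/4 satisfied
(4,0)N 1/1 satisfied
(4,2)S 2/3 satisfied
(4,3)N 2/5 not
(4,4)N 4/5 satisfied
(4,5)N 3/4 satisfied
(4,6)S 0/2 not
Unsatisfied: (0,0), (0,1), (0,2), (0,4), (0,5), (1,0), (1,1), (1,2), (1,3), (1,4), (1,5), (1,6), (2,0), (2,1), (3,3), (4,3), (4,6) — 17 in total.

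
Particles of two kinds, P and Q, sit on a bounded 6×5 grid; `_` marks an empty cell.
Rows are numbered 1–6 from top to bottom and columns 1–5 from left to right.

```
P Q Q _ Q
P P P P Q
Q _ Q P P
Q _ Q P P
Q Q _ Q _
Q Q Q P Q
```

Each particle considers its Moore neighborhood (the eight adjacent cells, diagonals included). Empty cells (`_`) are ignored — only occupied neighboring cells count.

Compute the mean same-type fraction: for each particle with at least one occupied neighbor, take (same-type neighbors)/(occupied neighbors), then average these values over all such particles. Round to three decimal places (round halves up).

0.570

(1,1)P 2/3
(1,2)Q 1/5
(1,3)Q 1/4
(1,5)Q 1/2
(2,1)P 2/4
(2,2)P 3/7
(2,3)P 3/6
(2,4)P 3/7
(2,5)Q 1/4
(3,1)Q 1/3
(3,3)Q 1/6
(3,4)P 5/8
(3,5)P 4/5
(4,1)Q 3/3
(4,3)Q 3/5
(4,4)P 3/6
(4,5)P 3/4
(5,1)Q 4/4
(5,2)Q 6/6
(5,4)Q 3/6
(6,1)Q 3/3
(6,2)Q 4/4
(6,3)Q 3/4
(6,4)P 0/3
(6,5)Q 1/2
Sum over 25 particles: 2/3 + 1/5 + 1/4 + 1/2 + 2/4 + 3/7 + 3/6 + 3/7 + 1/4 + 1/3 + 1/6 + 5/8 + 4/5 + 3/3 + 3/5 + 3/6 + 3/4 + 4/4 + 6/6 + 3/6 + 3/3 + 4/4 + 3/4 + 0/3 + 1/2 = 11969/840; mean = 11969/840 ÷ 25 = 11969/21000 = 0.569952… → 0.570.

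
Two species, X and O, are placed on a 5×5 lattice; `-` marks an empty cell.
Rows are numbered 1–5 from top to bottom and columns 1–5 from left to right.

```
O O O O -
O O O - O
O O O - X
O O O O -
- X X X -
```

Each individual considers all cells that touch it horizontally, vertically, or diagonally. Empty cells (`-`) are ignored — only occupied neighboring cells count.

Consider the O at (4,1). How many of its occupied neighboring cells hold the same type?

Occupied neighbors of (4,1): (3,1)=O, (3,2)=O, (4,2)=O, (5,2)=X.
Same type (O): 3 of 4.

3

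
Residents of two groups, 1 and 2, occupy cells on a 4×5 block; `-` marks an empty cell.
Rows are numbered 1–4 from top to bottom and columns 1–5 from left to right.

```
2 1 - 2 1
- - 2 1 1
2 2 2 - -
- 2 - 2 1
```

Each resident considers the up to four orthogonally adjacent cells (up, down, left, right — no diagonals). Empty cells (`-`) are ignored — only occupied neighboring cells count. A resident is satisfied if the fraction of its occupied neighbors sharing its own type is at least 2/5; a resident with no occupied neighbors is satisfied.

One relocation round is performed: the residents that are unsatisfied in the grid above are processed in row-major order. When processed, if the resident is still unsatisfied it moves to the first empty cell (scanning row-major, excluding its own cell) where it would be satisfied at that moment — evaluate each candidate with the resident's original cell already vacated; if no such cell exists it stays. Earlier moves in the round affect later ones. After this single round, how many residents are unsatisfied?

1

Initially unsatisfied (in order): (1,1), (1,2), (1,4), (2,4), (4,4), (4,5).
  (1,1) → (1,3).
  (1,2) → (1,1).
  (1,4) → (1,2).
  (2,4): now satisfied by earlier moves; stays.
  (4,4) → (2,1).
  (4,5): now satisfied by earlier moves; stays.
Resulting grid:
1 2 2 - 1
2 - 2 1 1
2 2 2 - -
- 2 - - 1
Unsatisfied now: (1,1).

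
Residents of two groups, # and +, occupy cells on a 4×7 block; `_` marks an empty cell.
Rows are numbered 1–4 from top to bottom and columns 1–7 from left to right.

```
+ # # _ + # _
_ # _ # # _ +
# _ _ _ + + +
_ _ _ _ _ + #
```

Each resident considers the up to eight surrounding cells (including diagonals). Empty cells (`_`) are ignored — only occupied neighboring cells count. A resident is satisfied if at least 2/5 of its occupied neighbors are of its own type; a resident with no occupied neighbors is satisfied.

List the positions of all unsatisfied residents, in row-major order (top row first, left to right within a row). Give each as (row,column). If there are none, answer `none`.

(1,1), (1,5), (1,6), (4,7)

(1,1)+ 0/2 unhappy
(1,2)# 2/3 ok
(1,3)# 3/3 ok
(1,5)+ 0/3 unhappy
(1,6)# 1/3 unhappy
(2,2)# 3/4 ok
(2,4)# 2/4 ok
(2,5)# 2/5 ok
(2,7)+ 2/3 ok
(3,1)# 1/1 ok
(3,5)+ 2/4 ok
(3,6)+ 4/6 ok
(3,7)+ 3/4 ok
(4,6)+ 3/4 ok
(4,7)# 0/3 unhappy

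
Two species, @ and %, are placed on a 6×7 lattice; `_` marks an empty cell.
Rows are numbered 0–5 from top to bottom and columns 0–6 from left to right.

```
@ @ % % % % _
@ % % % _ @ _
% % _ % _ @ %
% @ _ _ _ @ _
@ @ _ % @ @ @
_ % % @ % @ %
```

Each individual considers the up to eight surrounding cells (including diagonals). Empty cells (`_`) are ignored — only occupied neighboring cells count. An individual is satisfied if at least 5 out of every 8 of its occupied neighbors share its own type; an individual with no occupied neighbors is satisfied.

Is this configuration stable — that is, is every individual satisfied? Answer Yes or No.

No

Row 0: (0,0)@ 2/3 ✓ · (0,1)@ 2/5 ✗ · (0,2)% 4/5 ✓ · (0,3)% 4/4 ✓ · (0,4)% 3/4 ✓ · (0,5)% 1/2 ✗
Row 1: (1,0)@ 2/5 ✗ · (1,1)% 4/7 ✗ · (1,2)% 6/7 ✓ · (1,3)% 5/5 ✓ · (1,5)@ 1/4 ✗
Row 2: (2,0)% 3/5 ✗ · (2,1)% 4/6 ✓ · (2,3)% 2/2 ✓ · (2,5)@ 2/3 ✓ · (2,6)% 0/3 ✗
Row 3: (3,0)% 2/5 ✗ · (3,1)@ 2/5 ✗ · (3,5)@ 4/5 ✓
Row 4: (4,0)@ 2/4 ✗ · (4,1)@ 2/5 ✗ · (4,3)% 2/4 ✗ · (4,4)@ 4/6 ✓ · (4,5)@ 4/6 ✓ · (4,6)@ 3/4 ✓
Row 5: (5,1)% 1/3 ✗ · (5,2)% 2/4 ✗ · (5,3)@ 1/4 ✗ · (5,4)% 1/5 ✗ · (5,5)@ 3/5 ✗ · (5,6)% 0/3 ✗
For instance (0,1) has only 2/5 same-type neighbors, below 5/8.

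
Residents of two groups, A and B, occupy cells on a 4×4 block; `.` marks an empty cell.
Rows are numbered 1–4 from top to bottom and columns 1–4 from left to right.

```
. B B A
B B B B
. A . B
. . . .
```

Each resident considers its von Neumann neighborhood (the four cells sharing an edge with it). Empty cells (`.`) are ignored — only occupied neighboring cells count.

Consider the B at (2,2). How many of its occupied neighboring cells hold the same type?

Occupied neighbors of (2,2): (1,2)=B, (3,2)=A, (2,1)=B, (2,3)=B.
Same type (B): 3 of 4.

3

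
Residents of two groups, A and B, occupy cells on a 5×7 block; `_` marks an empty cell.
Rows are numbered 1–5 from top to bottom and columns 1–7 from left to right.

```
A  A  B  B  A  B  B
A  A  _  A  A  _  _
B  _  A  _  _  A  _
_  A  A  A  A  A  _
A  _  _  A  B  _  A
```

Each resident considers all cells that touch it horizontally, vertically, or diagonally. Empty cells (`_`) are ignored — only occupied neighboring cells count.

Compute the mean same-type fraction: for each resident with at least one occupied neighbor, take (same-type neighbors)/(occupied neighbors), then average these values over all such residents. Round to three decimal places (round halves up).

0.676

Row 1: (1,1)A 3/3 · (1,2)A 3/4 · (1,3)B 1/4 · (1,4)B 1/4 · (1,5)A 2/4 · (1,6)B 1/3 · (1,7)B 1/1
Row 2: (2,1)A 3/4 · (2,2)A 4/6 · (2,4)A 3/5 · (2,5)A 3/5
Row 3: (3,1)B 0/3 · (3,3)A 5/5 · (3,6)A 3/3
Row 4: (4,2)A 3/4 · (4,3)A 4/4 · (4,4)A 4/5 · (4,5)A 4/5 · (4,6)A 3/4
Row 5: (5,1)A 1/1 · (5,4)A 3/4 · (5,5)B 0/4 · (5,7)A 1/1
Sum over 23 residents: 3/3 + 3/4 + 1/4 + 1/4 + 2/4 + 1/3 + 1/1 + 3/4 + 4/6 + 3/5 + 3/5 + 0/3 + 5/5 + 3/3 + 3/4 + 4/4 + 4/5 + 4/5 + 3/4 + 1/1 + 3/4 + 0/4 + 1/1 = 311/20; mean = 311/20 ÷ 23 = 311/460 = 0.676086… → 0.676.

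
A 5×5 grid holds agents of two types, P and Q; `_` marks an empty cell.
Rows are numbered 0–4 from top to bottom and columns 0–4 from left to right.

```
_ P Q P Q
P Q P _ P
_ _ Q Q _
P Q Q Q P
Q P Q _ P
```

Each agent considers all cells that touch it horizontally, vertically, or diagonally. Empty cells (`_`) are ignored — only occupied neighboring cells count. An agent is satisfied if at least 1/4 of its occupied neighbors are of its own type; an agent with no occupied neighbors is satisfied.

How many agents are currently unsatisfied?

2

(0,1)P 2/4 satisfied
(0,2)Q 1/4 satisfied
(0,3)P 2/4 satisfied
(0,4)Q 0/2 not
(1,0)P 1/2 satisfied
(1,1)Q 2/5 satisfied
(1,2)P 2/6 satisfied
(1,4)P 1/3 satisfied
(2,2)Q 5/6 satisfied
(2,3)Q 3/6 satisfied
(3,0)P 1/3 satisfied
(3,1)Q 4/6 satisfied
(3,2)Q 5/6 satisfied
(3,3)Q 4/6 satisfied
(3,4)P 1/3 satisfied
(4,0)Q 1/3 satisfied
(4,1)P 1/5 not
(4,2)Q 3/4 satisfied
(4,4)P 1/2 satisfied
Unsatisfied: (0,4), (4,1) — 2 in total.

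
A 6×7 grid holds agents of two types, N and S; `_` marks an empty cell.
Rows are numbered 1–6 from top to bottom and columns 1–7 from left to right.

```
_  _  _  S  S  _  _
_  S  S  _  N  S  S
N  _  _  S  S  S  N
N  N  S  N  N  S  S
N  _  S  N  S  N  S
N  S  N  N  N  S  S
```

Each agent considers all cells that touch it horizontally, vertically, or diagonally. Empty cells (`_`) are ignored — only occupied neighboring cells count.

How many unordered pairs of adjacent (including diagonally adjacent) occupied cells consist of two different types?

Scan each occupied cell's neighbors to the right and below (and the two forward diagonals) so each pair is counted once.
Row 1: S(1,4)–S(1,5)= S(1,4)–N(2,5)≠ S(1,4)–S(2,3)= S(1,5)–N(2,5)≠ S(1,5)–S(2,6)=  → 2/5 unlike.
Row 2: S(2,2)–S(2,3)= S(2,2)–N(3,1)≠ S(2,3)–S(3,4)= N(2,5)–S(2,6)≠ N(2,5)–S(3,5)≠ N(2,5)–S(3,6)≠ N(2,5)–S(3,4)≠ S(2,6)–S(2,7)= S(2,6)–S(3,6)= S(2,6)–N(3,7)≠ S(2,6)–S(3,5)= S(2,7)–N(3,7)≠ S(2,7)–S(3,6)=  → 7/13 unlike.
Row 3: N(3,1)–N(4,1)= N(3,1)–N(4,2)= S(3,4)–S(3,5)= S(3,4)–N(4,4)≠ S(3,4)–N(4,5)≠ S(3,4)–S(4,3)= S(3,5)–S(3,6)= S(3,5)–N(4,5)≠ S(3,5)–S(4,6)= S(3,5)–N(4,4)≠ S(3,6)–N(3,7)≠ S(3,6)–S(4,6)= S(3,6)–S(4,7)= S(3,6)–N(4,5)≠ N(3,7)–S(4,7)≠ N(3,7)–S(4,6)≠  → 8/16 unlike.
Row 4: N(4,1)–N(4,2)= N(4,1)–N(5,1)= N(4,2)–S(4,3)≠ N(4,2)–S(5,3)≠ N(4,2)–N(5,1)= S(4,3)–N(4,4)≠ S(4,3)–S(5,3)= S(4,3)–N(5,4)≠ N(4,4)–N(4,5)= N(4,4)–N(5,4)= N(4,4)–S(5,5)≠ N(4,4)–S(5,3)≠ N(4,5)–S(4,6)≠ N(4,5)–S(5,5)≠ N(4,5)–N(5,6)= N(4,5)–N(5,4)= S(4,6)–S(4,7)= S(4,6)–N(5,6)≠ S(4,6)–S(5,7)= S(4,6)–S(5,5)= S(4,7)–S(5,7)= S(4,7)–N(5,6)≠  → 10/22 unlike.
Row 5: N(5,1)–N(6,1)= N(5,1)–S(6,2)≠ S(5,3)–N(5,4)≠ S(5,3)–N(6,3)≠ S(5,3)–N(6,4)≠ S(5,3)–S(6,2)= N(5,4)–S(5,5)≠ N(5,4)–N(6,4)= N(5,4)–N(6,5)= N(5,4)–N(6,3)= S(5,5)–N(5,6)≠ S(5,5)–N(6,5)≠ S(5,5)–S(6,6)= S(5,5)–N(6,4)≠ N(5,6)–S(5,7)≠ N(5,6)–S(6,6)≠ N(5,6)–S(6,7)≠ N(5,6)–N(6,5)= S(5,7)–S(6,7)= S(5,7)–S(6,6)=  → 11/20 unlike.
Row 6: N(6,1)–S(6,2)≠ S(6,2)–N(6,3)≠ N(6,3)–N(6,4)= N(6,4)–N(6,5)= N(6,5)–S(6,6)≠ S(6,6)–S(6,7)=  → 3/6 unlike.
Total adjacent occupied pairs: 82; unlike-type pairs: 41.

41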